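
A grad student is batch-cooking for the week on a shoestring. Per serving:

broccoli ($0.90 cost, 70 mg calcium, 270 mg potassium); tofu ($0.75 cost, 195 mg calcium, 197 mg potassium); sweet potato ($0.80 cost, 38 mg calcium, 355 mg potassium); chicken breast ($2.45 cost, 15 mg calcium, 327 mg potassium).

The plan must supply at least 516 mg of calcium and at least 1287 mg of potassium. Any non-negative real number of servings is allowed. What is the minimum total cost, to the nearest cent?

$3.57

At the optimum either one food covers both requirements or two foods hit both targets exactly; no other combination can be cheaper.
broccoli only: max(516/70, 1287/270) = 7.371 servings → $6.63.
tofu only: max(516/195, 1287/197) = 6.533 servings → $4.90.
sweet potato only: max(516/38, 1287/355) = 13.58 servings → $10.86.
chicken breast only: max(516/15, 1287/327) = 34.4 servings → $84.28.
broccoli + tofu with both tight: 3.842 servings and 1.267 servings → $4.41.
broccoli + sweet potato with both targets exact would need a negative amount; discard.
broccoli + chicken breast: the both-tight solution has a negative serving — not a feasible corner.
tofu + sweet potato with both tight: 2.175 servings and 2.418 servings → $3.57.
tofu + chicken breast with both tight: 2.457 servings and 2.455 servings → $7.86.
sweet potato + chicken breast: intersection lies outside the first quadrant.
The minimum over all feasible corners is $3.57.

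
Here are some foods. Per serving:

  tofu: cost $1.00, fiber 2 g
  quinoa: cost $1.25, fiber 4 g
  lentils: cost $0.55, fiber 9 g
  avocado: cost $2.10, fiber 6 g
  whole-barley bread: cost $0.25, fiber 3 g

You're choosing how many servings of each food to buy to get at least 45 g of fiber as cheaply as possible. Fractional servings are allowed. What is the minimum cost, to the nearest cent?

$2.75

Cost per g of fiber: lentils $0.0611, whole-barley bread $0.0833, quinoa $0.3125, avocado $0.3500, tofu $0.5000.
With no serving limits, use only lentils: 45 g / 9 g = 5 servings × $0.55 = $2.75.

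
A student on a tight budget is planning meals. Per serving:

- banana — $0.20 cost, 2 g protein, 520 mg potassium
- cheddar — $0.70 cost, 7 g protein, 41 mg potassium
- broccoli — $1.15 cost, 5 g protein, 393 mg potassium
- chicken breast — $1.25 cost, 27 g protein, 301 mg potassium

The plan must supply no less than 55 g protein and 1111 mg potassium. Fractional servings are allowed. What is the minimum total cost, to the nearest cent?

Minimising a linear cost over {protein ≥ 55, potassium ≥ 1111, servings ≥ 0} — the optimum is at a vertex, using one or two foods.
banana only: max(55/2, 1111/520) = 27.5 servings → $5.50.
cheddar only: max(55/7, 1111/41) = 27.1 servings → $18.97.
broccoli only: max(55/5, 1111/393) = 11 servings → $12.65.
chicken breast only: max(55/27, 1111/301) = 3.691 servings → $4.61.
banana + cheddar with both tight: 1.552 servings and 7.414 servings → $5.50.
banana + broccoli with both targets exact would need a negative amount; discard.
banana + chicken breast with both tight: 1 servings and 1.963 servings → $2.65.
cheddar + broccoli with both tight: 6.308 servings and 2.169 servings → $6.91.
cheddar + chicken breast: the both-tight solution has a negative serving — not a feasible corner.
broccoli + chicken breast with both tight: 1.476 servings and 1.764 servings → $3.90.
Cheapest feasible corner: $2.65.

$2.65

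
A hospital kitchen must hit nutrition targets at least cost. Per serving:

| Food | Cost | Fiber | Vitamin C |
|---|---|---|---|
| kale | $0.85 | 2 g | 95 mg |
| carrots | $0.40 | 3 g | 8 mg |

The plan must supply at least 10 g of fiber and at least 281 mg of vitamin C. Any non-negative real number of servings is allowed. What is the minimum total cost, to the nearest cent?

$2.99

An LP optimum is at a vertex; with two nutrient constraints at most two foods are used. Check each candidate.
kale only: max(10/2, 281/95) = 5 servings → $4.25.
carrots only: max(10/3, 281/8) = 35.12 servings → $14.05.
kale + carrots with both tight: 2.836 servings and 1.442 servings → $2.99.
Cheapest feasible corner: $2.99.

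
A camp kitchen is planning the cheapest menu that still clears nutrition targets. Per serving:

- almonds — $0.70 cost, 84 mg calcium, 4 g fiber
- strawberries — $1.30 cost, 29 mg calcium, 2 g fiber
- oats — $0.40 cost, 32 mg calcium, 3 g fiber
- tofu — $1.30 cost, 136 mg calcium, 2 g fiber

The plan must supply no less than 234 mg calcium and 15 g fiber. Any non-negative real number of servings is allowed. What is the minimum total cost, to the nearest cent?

$2.30

The cheapest plan sits at a corner of the feasible region — with two constraints it uses at most two foods.
almonds only: max(234/84, 15/4) = 3.75 servings → $2.62.
strawberries only: max(234/29, 15/2) = 8.069 servings → $10.49.
oats only: max(234/32, 15/3) = 7.312 servings → $2.92.
tofu only: max(234/136, 15/2) = 7.5 servings → $9.75.
almonds + strawberries with both tight: 0.6346 servings and 6.231 servings → $8.54.
almonds + oats with both tight: 1.79 servings and 2.613 servings → $2.30.
almonds + tofu: intersection lies outside the first quadrant.
strawberries + oats: the both-tight solution has a negative serving — not a feasible corner.
strawberries + tofu with both tight: 7.346 servings and 0.1542 servings → $9.75.
oats + tofu with both tight: 4.57 servings and 0.6453 servings → $2.67.
The minimum over all feasible corners is $2.30.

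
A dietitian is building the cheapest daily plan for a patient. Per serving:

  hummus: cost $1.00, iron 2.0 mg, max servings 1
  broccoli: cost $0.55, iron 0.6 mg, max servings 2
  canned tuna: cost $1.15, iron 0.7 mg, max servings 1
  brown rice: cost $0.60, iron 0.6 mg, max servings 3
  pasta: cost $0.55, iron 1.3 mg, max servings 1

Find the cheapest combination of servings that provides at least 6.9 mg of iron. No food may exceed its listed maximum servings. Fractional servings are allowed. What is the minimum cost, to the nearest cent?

$5.44

Cost per mg of iron: pasta $0.4231, hummus $0.5000, broccoli $0.9167, brown rice $1.0000, canned tuna $1.6429.
Take 1 serving of pasta: +1.3 mg iron for $0.55 (total $0.55, still need 5.6 mg).
Take 1 serving of hummus: +2.0 mg iron for $1.00 (total $1.55, still need 3.6 mg).
Take 2 servings of broccoli: +1.2 mg iron for $1.10 (total $2.65, still need 2.4 mg).
Take 3 servings of brown rice: +1.8 mg iron for $1.80 (total $4.45, still need 0.6 mg).
Take 0.8571 servings of canned tuna: +0.6 mg iron for $0.99 (total $5.44, still need 0.0 mg).
Greedy by cheapest-per-mg is optimal for a single linear constraint, so the minimum cost is $5.44.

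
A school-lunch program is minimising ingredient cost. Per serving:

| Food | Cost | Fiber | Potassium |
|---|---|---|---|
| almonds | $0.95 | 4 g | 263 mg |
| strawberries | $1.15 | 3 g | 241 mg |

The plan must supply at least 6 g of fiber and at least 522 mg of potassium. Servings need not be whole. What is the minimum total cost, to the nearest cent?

Minimising a linear cost over {fiber ≥ 6, potassium ≥ 522, servings ≥ 0} — the optimum is at a vertex, using one or two foods.
almonds only: max(6/4, 522/263) = 1.985 servings → $1.89.
strawberries only: max(6/3, 522/241) = 2.166 servings → $2.49.
almonds + strawberries: the both-tight solution has a negative serving — not a feasible corner.
So the least-cost plan costs $1.89.

$1.89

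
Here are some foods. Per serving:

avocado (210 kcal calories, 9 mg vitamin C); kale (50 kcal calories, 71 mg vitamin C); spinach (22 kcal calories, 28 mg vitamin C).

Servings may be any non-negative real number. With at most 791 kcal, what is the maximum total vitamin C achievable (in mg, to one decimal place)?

1123.2 mg

Vitamin C per kcal: kale 1.42, spinach 1.273, avocado 0.04286.
With no serving limits, spend the whole calories allowance on kale: 791 kcal / 50 kcal × 71 mg = 1123.2 mg.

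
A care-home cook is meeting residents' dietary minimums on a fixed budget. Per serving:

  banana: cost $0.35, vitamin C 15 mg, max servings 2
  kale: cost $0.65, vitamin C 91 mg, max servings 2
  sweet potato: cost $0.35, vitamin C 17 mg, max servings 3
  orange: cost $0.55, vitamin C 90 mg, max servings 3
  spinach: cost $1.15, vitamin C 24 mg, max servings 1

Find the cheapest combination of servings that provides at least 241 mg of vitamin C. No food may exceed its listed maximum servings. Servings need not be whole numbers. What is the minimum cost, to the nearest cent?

Cost per mg of vitamin C: orange $0.0061, kale $0.0071, sweet potato $0.0206, banana $0.0233, spinach $0.0479.
Take 2.678 servings of orange: +241.0 mg vitamin C for $1.47 (total $1.47, still need 0.0 mg).
Greedy by cheapest-per-mg is optimal for a single linear constraint, so the minimum cost is $1.47.

$1.47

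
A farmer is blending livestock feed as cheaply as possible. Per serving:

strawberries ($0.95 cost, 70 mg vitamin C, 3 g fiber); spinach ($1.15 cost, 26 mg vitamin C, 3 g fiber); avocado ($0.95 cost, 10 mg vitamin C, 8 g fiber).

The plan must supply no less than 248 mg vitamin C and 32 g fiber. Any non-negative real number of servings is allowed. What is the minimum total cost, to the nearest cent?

Check every corner: each single food scaled to meet both minima, and each pair solved so both constraints bind.
strawberries only: max(248/70, 32/3) = 10.67 servings → $10.13.
spinach only: max(248/26, 32/3) = 10.67 servings → $12.27.
avocado only: max(248/10, 32/8) = 24.8 servings → $23.56.
strawberries + spinach with both targets exact would need a negative amount; discard.
strawberries + avocado with both tight: 3.14 servings and 2.823 servings → $5.66.
spinach + avocado with both tight: 9.348 servings and 0.4944 servings → $11.22.
So the least-cost plan costs $5.66.

$5.66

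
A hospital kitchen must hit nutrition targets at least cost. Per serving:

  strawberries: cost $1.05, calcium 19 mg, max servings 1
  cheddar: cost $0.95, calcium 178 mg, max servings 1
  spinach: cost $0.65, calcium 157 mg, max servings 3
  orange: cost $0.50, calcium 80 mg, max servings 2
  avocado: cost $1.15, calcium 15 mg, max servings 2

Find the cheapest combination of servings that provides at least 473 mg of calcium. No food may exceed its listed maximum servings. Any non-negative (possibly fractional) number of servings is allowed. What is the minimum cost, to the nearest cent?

Cost per mg of calcium: spinach $0.0041, cheddar $0.0053, orange $0.0063, strawberries $0.0553, avocado $0.0767.
Take 3 servings of spinach: +471.0 mg calcium for $1.95 (total $1.95, still need 2.0 mg).
Take 0.01124 servings of cheddar: +2.0 mg calcium for $0.01 (total $1.96, still need 0.0 mg).
Greedy by cheapest-per-mg is optimal for a single linear constraint, so the minimum cost is $1.96.

$1.96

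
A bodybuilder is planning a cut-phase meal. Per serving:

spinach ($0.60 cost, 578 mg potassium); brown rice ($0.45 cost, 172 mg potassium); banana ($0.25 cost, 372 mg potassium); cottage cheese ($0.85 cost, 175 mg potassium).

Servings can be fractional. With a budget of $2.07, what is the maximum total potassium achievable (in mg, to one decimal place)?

3080.2 mg

Potassium per dollar: banana 1488, spinach 963.3, brown rice 382.2, cottage cheese 205.9.
With no serving limits, spend the whole cost allowance on banana: $2.07 / $0.25 × 372 mg = 3080.2 mg.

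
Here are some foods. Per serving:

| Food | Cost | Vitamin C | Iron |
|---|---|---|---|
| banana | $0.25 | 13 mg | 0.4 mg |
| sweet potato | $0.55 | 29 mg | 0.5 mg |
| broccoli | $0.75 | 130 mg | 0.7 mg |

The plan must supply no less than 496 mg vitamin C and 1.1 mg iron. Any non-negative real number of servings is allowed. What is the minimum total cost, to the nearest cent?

$2.86

At the optimum either one food covers both requirements or two foods hit both targets exactly; no other combination can be cheaper.
banana only: max(496/13, 1.1/0.4) = 38.15 servings → $9.54.
sweet potato only: max(496/29, 1.1/0.5) = 17.1 servings → $9.41.
broccoli only: max(496/130, 1.1/0.7) = 3.815 servings → $2.86.
banana + sweet potato: intersection lies outside the first quadrant.
banana + broccoli: the both-tight solution has a negative serving — not a feasible corner.
sweet potato + broccoli: intersection lies outside the first quadrant.
So the least-cost plan costs $2.86.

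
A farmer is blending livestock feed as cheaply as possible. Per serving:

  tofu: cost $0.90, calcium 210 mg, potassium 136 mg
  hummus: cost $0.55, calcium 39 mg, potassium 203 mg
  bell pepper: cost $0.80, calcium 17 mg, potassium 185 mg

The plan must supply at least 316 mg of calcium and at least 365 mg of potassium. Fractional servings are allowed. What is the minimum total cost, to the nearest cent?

$1.70

Two binding constraints pin down two serving amounts, so the optimal mix uses at most two foods. The candidates are each food alone (scaled to the tighter of calcium/potassium) and each pair with both constraints tight.
tofu only: max(316/210, 365/136) = 2.684 servings → $2.42.
hummus only: max(316/39, 365/203) = 8.103 servings → $4.46.
bell pepper only: max(316/17, 365/185) = 18.59 servings → $14.87.
tofu + hummus with both tight: 1.337 servings and 0.9022 servings → $1.70.
tofu + bell pepper with both tight: 1.43 servings and 0.9216 servings → $2.02.
hummus + bell pepper: intersection lies outside the first quadrant.
The minimum over all feasible corners is $1.70.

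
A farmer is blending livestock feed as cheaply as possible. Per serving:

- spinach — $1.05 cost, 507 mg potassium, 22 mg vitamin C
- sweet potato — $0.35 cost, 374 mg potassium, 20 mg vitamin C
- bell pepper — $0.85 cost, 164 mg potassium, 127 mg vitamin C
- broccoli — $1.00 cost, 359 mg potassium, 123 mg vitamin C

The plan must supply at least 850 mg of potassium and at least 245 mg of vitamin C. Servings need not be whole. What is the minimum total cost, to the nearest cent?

$1.97

Check every corner: each single food scaled to meet both minima, and each pair solved so both constraints bind.
spinach only: max(850/507, 245/22) = 11.14 servings → $11.69.
sweet potato only: max(850/374, 245/20) = 12.25 servings → $4.29.
bell pepper only: max(850/164, 245/127) = 5.183 servings → $4.41.
broccoli only: max(850/359, 245/123) = 2.368 servings → $2.37.
spinach + sweet potato: the both-tight solution has a negative serving — not a feasible corner.
spinach + bell pepper with both tight: 1.115 servings and 1.736 servings → $2.65.
spinach + broccoli with both tight: 0.3047 servings and 1.937 servings → $2.26.
sweet potato + bell pepper with both tight: 1.533 servings and 1.688 servings → $1.97.
sweet potato + broccoli with both tight: 0.4275 servings and 1.922 servings → $2.07.
bell pepper + broccoli with both targets exact would need a negative amount; discard.
So the least-cost plan costs $1.97.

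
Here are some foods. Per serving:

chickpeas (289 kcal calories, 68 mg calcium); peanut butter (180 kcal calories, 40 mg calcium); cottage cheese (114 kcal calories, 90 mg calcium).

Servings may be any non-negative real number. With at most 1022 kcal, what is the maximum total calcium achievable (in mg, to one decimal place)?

806.8 mg

Calcium per kcal: cottage cheese 0.7895, chickpeas 0.2353, peanut butter 0.2222.
With no serving limits, spend the whole calories allowance on cottage cheese: 1022 kcal / 114 kcal × 90 mg = 806.8 mg.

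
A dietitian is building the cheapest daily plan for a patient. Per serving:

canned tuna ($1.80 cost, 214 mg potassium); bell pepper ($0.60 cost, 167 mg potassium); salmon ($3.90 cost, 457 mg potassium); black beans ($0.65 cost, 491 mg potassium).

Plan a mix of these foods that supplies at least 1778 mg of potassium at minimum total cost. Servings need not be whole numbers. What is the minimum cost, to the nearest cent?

Cost per mg of potassium: black beans $0.0013, bell pepper $0.0036, canned tuna $0.0084, salmon $0.0085.
With no serving limits, use only black beans: 1778 mg / 491 mg = 3.621 servings × $0.65 = $2.35.

$2.35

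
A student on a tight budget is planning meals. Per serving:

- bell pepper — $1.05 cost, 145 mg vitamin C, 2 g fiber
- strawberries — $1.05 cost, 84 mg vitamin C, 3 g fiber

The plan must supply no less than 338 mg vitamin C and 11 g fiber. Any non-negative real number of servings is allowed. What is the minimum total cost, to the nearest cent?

The cheapest plan sits at a corner of the feasible region — with two constraints it uses at most two foods.
bell pepper only: max(338/145, 11/2) = 5.5 servings → $5.78.
strawberries only: max(338/84, 11/3) = 4.024 servings → $4.22.
bell pepper + strawberries with both tight: 0.3371 servings and 3.442 servings → $3.97.
The minimum over all feasible corners is $3.97.

$3.97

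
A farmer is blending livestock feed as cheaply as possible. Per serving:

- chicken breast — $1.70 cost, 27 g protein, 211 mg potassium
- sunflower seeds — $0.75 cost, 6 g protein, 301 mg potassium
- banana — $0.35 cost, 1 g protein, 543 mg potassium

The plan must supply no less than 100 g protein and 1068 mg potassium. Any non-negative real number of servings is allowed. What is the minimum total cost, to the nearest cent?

Minimising a linear cost over {protein ≥ 100, potassium ≥ 1068, servings ≥ 0} — the optimum is at a vertex, using one or two foods.
chicken breast only: max(100/27, 1068/211) = 5.062 servings → $8.60.
sunflower seeds only: max(100/6, 1068/301) = 16.67 servings → $12.50.
banana only: max(100/1, 1068/543) = 100 servings → $35.00.
chicken breast + sunflower seeds with both tight: 3.453 servings and 1.128 servings → $6.72.
chicken breast + banana with both tight: 3.684 servings and 0.5354 servings → $6.45.
sunflower seeds + banana with both targets exact would need a negative amount; discard.
Cheapest feasible corner: $6.45.

$6.45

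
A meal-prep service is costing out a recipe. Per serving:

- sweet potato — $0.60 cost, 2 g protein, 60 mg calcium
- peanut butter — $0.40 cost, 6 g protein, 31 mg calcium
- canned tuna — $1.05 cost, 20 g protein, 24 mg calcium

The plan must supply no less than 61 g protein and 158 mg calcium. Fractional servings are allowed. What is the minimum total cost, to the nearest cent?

The cheapest plan sits at a corner of the feasible region — with two constraints it uses at most two foods.
sweet potato only: max(61/2, 158/60) = 30.5 servings → $18.30.
peanut butter only: max(61/6, 158/31) = 10.17 servings → $4.07.
canned tuna only: max(61/20, 158/24) = 6.583 servings → $6.91.
sweet potato + peanut butter: the both-tight solution has a negative serving — not a feasible corner.
sweet potato + canned tuna with both tight: 1.472 servings and 2.903 servings → $3.93.
peanut butter + canned tuna with both tight: 3.563 servings and 1.981 servings → $3.51.
So the least-cost plan costs $3.51.

$3.51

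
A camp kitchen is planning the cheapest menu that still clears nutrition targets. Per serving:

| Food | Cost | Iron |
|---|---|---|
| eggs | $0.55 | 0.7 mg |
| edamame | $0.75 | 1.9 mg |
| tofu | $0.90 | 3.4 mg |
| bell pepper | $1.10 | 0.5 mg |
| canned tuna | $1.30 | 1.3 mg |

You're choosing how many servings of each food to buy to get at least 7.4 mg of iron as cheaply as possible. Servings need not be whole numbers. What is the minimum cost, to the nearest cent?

$1.96

Cost per mg of iron: tofu $0.2647, edamame $0.3947, eggs $0.7857, canned tuna $1.0000, bell pepper $2.2000.
With no serving limits, use only tofu: 7.4 mg / 3.4 mg = 2.176 servings × $0.90 = $1.96.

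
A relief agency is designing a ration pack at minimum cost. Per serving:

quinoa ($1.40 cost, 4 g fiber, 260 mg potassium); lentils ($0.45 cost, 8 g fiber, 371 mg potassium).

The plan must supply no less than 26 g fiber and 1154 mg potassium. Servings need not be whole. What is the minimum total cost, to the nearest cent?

Check every corner: each single food scaled to meet both minima, and each pair solved so both constraints bind.
quinoa only: max(26/4, 1154/260) = 6.5 servings → $9.10.
lentils only: max(26/8, 1154/371) = 3.25 servings → $1.46.
quinoa + lentils: the both-tight solution has a negative serving — not a feasible corner.
So the least-cost plan costs $1.46.

$1.46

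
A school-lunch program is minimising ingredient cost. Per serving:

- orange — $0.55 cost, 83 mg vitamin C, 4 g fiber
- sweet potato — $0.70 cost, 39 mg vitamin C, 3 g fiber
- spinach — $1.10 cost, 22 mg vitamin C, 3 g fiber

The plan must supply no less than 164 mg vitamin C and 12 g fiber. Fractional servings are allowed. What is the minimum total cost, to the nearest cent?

With two linear requirements the optimum uses one or two foods; enumerate the corners.
orange only: max(164/83, 12/4) = 3 servings → $1.65.
sweet potato only: max(164/39, 12/3) = 4.205 servings → $2.94.
spinach only: max(164/22, 12/3) = 7.455 servings → $8.20.
orange + sweet potato with both tight: 0.2581 servings and 3.656 servings → $2.70.
orange + spinach with both tight: 1.416 servings and 2.112 servings → $3.10.
sweet potato + spinach: intersection lies outside the first quadrant.
So the least-cost plan costs $1.65.

$1.65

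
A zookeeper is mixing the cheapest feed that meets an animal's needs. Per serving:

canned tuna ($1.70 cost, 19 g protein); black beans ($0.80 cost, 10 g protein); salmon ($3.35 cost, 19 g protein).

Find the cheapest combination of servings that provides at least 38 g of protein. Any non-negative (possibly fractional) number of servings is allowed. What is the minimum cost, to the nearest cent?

Cost per g of protein: black beans $0.0800, canned tuna $0.0895, salmon $0.1763.
With no serving limits, use only black beans: 38 g / 10 g = 3.8 servings × $0.80 = $3.04.

$3.04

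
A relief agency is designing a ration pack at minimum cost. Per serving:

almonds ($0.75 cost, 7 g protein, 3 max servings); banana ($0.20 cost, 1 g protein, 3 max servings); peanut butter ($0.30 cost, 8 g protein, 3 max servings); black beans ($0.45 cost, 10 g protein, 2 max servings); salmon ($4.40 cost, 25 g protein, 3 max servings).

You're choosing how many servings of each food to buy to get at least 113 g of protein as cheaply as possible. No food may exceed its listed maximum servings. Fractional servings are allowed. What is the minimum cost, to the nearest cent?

$12.50

Cost per g of protein: peanut butter $0.0375, black beans $0.0450, almonds $0.1071, salmon $0.1760, banana $0.2000.
Take 3 servings of peanut butter: +24.0 g protein for $0.90 (total $0.90, still need 89.0 g).
Take 2 servings of black beans: +20.0 g protein for $0.90 (total $1.80, still need 69.0 g).
Take 3 servings of almonds: +21.0 g protein for $2.25 (total $4.05, still need 48.0 g).
Take 1.92 servings of salmon: +48.0 g protein for $8.45 (total $12.50, still need 0.0 g).
Filling from the cheapest source first is optimal under one linear minimum: $12.50.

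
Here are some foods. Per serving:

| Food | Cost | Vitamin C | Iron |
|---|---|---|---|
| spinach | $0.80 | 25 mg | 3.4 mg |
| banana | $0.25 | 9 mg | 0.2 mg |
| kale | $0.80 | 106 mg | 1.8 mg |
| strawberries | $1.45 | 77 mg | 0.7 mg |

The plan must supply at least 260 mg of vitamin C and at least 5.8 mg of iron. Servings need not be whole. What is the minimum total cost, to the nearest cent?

$2.25

The cheapest plan sits at a corner of the feasible region — with two constraints it uses at most two foods.
spinach only: max(260/25, 5.8/3.4) = 10.4 servings → $8.32.
banana only: max(260/9, 5.8/0.2) = 29 servings → $7.25.
kale only: max(260/106, 5.8/1.8) = 3.222 servings → $2.58.
strawberries only: max(260/77, 5.8/0.7) = 8.286 servings → $12.01.
spinach + banana with both tight: 0.007812 servings and 28.87 servings → $7.22.
spinach + kale with both tight: 0.4654 servings and 2.343 servings → $2.25.
spinach + strawberries with both tight: 1.083 servings and 3.025 servings → $5.25.
banana + kale with both targets exact would need a negative amount; discard.
banana + strawberries: intersection lies outside the first quadrant.
kale + strawberries: intersection lies outside the first quadrant.
Cheapest feasible corner: $2.25.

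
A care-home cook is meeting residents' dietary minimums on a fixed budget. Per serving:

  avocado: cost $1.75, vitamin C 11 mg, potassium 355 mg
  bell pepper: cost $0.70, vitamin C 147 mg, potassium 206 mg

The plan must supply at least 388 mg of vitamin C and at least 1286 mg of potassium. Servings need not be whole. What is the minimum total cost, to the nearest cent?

The cheapest plan sits at a corner of the feasible region — with two constraints it uses at most two foods.
avocado only: max(388/11, 1286/355) = 35.27 servings → $61.73.
bell pepper only: max(388/147, 1286/206) = 6.243 servings → $4.37.
avocado + bell pepper with both tight: 2.186 servings and 2.476 servings → $5.56.
Cheapest feasible corner: $4.37.

$4.37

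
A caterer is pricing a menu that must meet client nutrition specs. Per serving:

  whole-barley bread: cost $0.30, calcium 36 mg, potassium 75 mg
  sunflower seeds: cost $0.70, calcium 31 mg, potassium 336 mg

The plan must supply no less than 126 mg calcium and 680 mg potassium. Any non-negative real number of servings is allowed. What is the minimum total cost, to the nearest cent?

$1.73

The cheapest plan sits at a corner of the feasible region — with two constraints it uses at most two foods.
whole-barley bread only: max(126/36, 680/75) = 9.067 servings → $2.72.
sunflower seeds only: max(126/31, 680/336) = 4.065 servings → $2.85.
whole-barley bread + sunflower seeds with both tight: 2.175 servings and 1.538 servings → $1.73.
The minimum over all feasible corners is $1.73.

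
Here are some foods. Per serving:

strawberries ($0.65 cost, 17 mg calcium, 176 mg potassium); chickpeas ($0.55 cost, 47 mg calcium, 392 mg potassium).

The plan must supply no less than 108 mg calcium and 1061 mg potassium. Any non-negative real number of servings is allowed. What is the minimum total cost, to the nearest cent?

$1.49

For a min-cost LP with two ≥-constraints, a basic feasible solution has at most two positive variables.
strawberries only: max(108/17, 1061/176) = 6.353 servings → $4.13.
chickpeas only: max(108/47, 1061/392) = 2.707 servings → $1.49.
strawberries + chickpeas with both tight: 4.683 servings and 0.6039 servings → $3.38.
Cheapest feasible corner: $1.49.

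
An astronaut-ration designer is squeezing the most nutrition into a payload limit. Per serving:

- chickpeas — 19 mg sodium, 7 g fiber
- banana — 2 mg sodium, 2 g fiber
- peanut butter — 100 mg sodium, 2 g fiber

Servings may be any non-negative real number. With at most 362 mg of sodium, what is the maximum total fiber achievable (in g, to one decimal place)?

362.0 g

Fiber per mg sodium: banana 1, chickpeas 0.3684, peanut butter 0.02.
With no serving limits, spend the whole sodium allowance on banana: 362 mg / 2 mg × 2 g = 362.0 g.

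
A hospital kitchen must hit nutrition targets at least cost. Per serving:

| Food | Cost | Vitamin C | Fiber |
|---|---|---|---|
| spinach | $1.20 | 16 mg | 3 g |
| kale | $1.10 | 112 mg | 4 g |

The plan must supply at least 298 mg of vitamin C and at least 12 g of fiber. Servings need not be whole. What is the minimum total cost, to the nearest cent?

Minimising a linear cost over {vitamin C ≥ 298, fiber ≥ 12, servings ≥ 0} — the optimum is at a vertex, using one or two foods.
spinach only: max(298/16, 12/3) = 18.62 servings → $22.35.
kale only: max(298/112, 12/4) = 3 servings → $3.30.
spinach + kale with both tight: 0.5588 servings and 2.581 servings → $3.51.
The minimum over all feasible corners is $3.30.

$3.30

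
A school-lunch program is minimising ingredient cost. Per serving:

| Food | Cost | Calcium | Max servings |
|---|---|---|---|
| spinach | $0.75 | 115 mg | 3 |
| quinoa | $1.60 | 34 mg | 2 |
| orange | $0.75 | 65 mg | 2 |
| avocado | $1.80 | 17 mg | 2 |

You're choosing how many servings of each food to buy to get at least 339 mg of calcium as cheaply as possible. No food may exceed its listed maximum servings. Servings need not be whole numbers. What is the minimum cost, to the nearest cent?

Cost per mg of calcium: spinach $0.0065, orange $0.0115, quinoa $0.0471, avocado $0.1059.
Take 2.948 servings of spinach: +339.0 mg calcium for $2.21 (total $2.21, still need 0.0 mg).
Filling from the cheapest source first is optimal under one linear minimum: $2.21.

$2.21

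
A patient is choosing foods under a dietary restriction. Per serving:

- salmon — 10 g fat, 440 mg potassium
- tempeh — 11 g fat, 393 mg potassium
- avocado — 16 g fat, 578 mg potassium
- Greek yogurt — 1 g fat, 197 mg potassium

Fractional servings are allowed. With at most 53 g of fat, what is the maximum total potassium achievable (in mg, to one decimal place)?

10441.0 mg

Potassium per g fat: Greek yogurt 197, salmon 44, avocado 36.12, tempeh 35.73.
With no serving limits, spend the whole fat allowance on Greek yogurt: 53 g / 1 g × 197 mg = 10441.0 mg.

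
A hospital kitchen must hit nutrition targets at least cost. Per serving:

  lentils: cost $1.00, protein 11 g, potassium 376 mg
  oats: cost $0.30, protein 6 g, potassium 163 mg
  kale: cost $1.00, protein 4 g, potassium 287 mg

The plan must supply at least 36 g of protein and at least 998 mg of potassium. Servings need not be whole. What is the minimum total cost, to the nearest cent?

$1.84

With two linear requirements the optimum uses one or two foods; enumerate the corners.
lentils only: max(36/11, 998/376) = 3.273 servings → $3.27.
oats only: max(36/6, 998/163) = 6.123 servings → $1.84.
kale only: max(36/4, 998/287) = 9 servings → $9.00.
lentils + oats with both tight: 0.2592 servings and 5.525 servings → $1.92.
lentils + kale with both targets exact would need a negative amount; discard.
oats + kale with both tight: 5.925 servings and 0.1121 servings → $1.89.
The minimum over all feasible corners is $1.84.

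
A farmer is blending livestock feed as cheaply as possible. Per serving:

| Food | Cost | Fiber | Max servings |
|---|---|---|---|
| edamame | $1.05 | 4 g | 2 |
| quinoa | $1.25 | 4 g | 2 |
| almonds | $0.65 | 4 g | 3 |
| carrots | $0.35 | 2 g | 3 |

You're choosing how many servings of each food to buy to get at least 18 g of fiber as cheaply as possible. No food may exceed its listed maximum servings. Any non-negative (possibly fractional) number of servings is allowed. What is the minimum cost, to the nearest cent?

Cost per g of fiber: almonds $0.1625, carrots $0.1750, edamame $0.2625, quinoa $0.3125.
Take 3 servings of almonds: +12.0 g fiber for $1.95 (total $1.95, still need 6.0 g).
Take 3 servings of carrots: +6.0 g fiber for $1.05 (total $3.00, still need 0.0 g).
Filling from the cheapest source first is optimal under one linear minimum: $3.00.

$3.00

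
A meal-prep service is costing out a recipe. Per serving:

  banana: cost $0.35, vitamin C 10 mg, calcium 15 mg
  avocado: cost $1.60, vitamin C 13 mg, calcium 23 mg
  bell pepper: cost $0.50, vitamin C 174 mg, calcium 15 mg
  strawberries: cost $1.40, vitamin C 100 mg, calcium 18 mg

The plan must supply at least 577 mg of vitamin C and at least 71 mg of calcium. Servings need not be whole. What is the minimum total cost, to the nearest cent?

$2.14

With two linear requirements the optimum uses one or two foods; enumerate the corners.
banana only: max(577/10, 71/15) = 57.7 servings → $20.20.
avocado only: max(577/13, 71/23) = 44.38 servings → $71.02.
bell pepper only: max(577/174, 71/15) = 4.733 servings → $2.37.
strawberries only: max(577/100, 71/18) = 5.77 servings → $8.08.
banana + avocado: the both-tight solution has a negative serving — not a feasible corner.
banana + bell pepper with both tight: 1.504 servings and 3.23 servings → $2.14.
banana + strawberries: intersection lies outside the first quadrant.
avocado + bell pepper with both tight: 0.9716 servings and 3.243 servings → $3.18.
avocado + strawberries: intersection lies outside the first quadrant.
bell pepper + strawberries with both tight: 2.013 servings and 2.267 servings → $4.18.
The minimum over all feasible corners is $2.14.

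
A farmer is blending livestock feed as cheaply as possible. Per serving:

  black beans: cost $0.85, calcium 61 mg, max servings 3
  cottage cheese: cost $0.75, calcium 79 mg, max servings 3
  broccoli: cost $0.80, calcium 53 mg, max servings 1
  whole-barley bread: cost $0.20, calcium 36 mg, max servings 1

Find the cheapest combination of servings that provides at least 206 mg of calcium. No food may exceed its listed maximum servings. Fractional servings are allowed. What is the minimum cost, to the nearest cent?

Cost per mg of calcium: whole-barley bread $0.0056, cottage cheese $0.0095, black beans $0.0139, broccoli $0.0151.
Take 1 serving of whole-barley bread: +36.0 mg calcium for $0.20 (total $0.20, still need 170.0 mg).
Take 2.152 servings of cottage cheese: +170.0 mg calcium for $1.61 (total $1.81, still need 0.0 mg).
Filling from the cheapest source first is optimal under one linear minimum: $1.81.

$1.81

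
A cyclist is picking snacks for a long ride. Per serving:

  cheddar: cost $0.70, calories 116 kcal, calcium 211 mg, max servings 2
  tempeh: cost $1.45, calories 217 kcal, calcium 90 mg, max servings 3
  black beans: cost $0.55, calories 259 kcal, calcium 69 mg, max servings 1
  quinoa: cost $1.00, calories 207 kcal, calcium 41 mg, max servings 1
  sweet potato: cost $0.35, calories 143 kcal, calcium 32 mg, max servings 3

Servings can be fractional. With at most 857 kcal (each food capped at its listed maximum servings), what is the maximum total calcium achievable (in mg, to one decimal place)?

681.2 mg

Calcium per kcal: cheddar 1.819, tempeh 0.4147, black beans 0.2664, sweet potato 0.2238, quinoa 0.1981.
Take 2 servings of cheddar: uses 232 kcal, +422.0 mg calcium (running total 422.0 mg).
Take 2.88 servings of tempeh: uses 625 kcal, +259.2 mg calcium (running total 681.2 mg).
Greedy by best ratio exhausts the calories allowance optimally: 681.2 mg.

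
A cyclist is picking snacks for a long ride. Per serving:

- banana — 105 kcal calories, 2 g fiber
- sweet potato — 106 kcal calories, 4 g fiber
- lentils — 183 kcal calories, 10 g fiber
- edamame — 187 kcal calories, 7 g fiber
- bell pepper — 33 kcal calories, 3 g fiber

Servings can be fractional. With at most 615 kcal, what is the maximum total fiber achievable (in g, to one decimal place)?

55.9 g

Fiber per kcal: bell pepper 0.09091, lentils 0.05464, sweet potato 0.03774, edamame 0.03743, banana 0.01905.
With no serving limits, spend the whole calories allowance on bell pepper: 615 kcal / 33 kcal × 3 g = 55.9 g.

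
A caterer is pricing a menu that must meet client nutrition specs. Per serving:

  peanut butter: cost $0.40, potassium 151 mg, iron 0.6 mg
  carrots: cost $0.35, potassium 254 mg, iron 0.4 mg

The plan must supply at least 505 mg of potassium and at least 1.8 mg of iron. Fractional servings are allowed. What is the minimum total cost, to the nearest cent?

$1.23

peanut butter only: max(505/151, 1.8/0.6) = 3.344 servings → $1.34.
carrots only: max(505/254, 1.8/0.4) = 4.5 servings → $1.57.
peanut butter + carrots with both tight: 2.774 servings and 0.3391 servings → $1.23.
Cheapest feasible corner: $1.23.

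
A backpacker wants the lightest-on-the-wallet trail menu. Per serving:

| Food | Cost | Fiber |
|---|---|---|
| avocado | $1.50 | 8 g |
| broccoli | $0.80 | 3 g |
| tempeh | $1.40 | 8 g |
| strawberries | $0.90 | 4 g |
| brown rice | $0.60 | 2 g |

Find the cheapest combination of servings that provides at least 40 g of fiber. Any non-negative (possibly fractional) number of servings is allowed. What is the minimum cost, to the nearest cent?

$7.00

Cost per g of fiber: tempeh $0.1750, avocado $0.1875, strawberries $0.2250, broccoli $0.2667, brown rice $0.3000.
With no serving limits, use only tempeh: 40 g / 8 g = 5 servings × $1.40 = $7.00.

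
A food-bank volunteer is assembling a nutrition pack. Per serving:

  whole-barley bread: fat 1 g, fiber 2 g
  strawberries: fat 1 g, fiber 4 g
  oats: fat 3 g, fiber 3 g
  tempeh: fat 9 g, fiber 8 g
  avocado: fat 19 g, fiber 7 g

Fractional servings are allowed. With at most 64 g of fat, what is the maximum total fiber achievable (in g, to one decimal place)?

Fiber per g fat: strawberries 4, whole-barley bread 2, oats 1, tempeh 0.8889, avocado 0.3684.
With no serving limits, spend the whole fat allowance on strawberries: 64 g / 1 g × 4 g = 256.0 g.

256.0 g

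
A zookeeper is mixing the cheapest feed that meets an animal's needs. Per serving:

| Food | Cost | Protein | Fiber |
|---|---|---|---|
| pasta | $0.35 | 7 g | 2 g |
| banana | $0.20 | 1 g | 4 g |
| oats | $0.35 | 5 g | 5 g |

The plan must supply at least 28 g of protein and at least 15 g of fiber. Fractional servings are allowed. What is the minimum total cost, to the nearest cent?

$1.60

The cheapest plan sits at a corner of the feasible region — with two constraints it uses at most two foods.
pasta only: max(28/7, 15/2) = 7.5 servings → $2.62.
banana only: max(28/1, 15/4) = 28 servings → $5.60.
oats only: max(28/5, 15/5) = 5.6 servings → $1.96.
pasta + banana with both tight: 3.731 servings and 1.885 servings → $1.68.
pasta + oats with both tight: 2.6 servings and 1.96 servings → $1.60.
banana + oats: intersection lies outside the first quadrant.
So the least-cost plan costs $1.60.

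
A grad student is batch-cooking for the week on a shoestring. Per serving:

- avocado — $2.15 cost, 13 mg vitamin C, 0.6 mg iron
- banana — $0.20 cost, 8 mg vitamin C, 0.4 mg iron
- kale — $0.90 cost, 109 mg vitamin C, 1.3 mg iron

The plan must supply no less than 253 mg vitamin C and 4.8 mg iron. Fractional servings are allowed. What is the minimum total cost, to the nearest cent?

$2.87

A basic optimal solution has at most two foods positive. Try each food alone and each pair with both targets met exactly.
avocado only: max(253/13, 4.8/0.6) = 19.46 servings → $41.84.
banana only: max(253/8, 4.8/0.4) = 31.62 servings → $6.33.
kale only: max(253/109, 4.8/1.3) = 3.692 servings → $3.32.
avocado + banana with both targets exact would need a negative amount; discard.
avocado + kale with both tight: 4.006 servings and 1.843 servings → $10.27.
banana + kale with both tight: 5.852 servings and 1.892 servings → $2.87.
Cheapest feasible corner: $2.87.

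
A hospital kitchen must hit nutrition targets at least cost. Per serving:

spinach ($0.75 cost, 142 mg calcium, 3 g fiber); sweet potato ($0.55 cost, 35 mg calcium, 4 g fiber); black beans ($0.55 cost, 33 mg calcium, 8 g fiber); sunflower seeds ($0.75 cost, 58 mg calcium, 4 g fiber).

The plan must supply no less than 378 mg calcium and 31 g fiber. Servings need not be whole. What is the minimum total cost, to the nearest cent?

Check every corner: each single food scaled to meet both minima, and each pair solved so both constraints bind.
spinach only: max(378/142, 31/3) = 10.33 servings → $7.75.
sweet potato only: max(378/35, 31/4) = 10.8 servings → $5.94.
black beans only: max(378/33, 31/8) = 11.45 servings → $6.30.
sunflower seeds only: max(378/58, 31/4) = 7.75 servings → $5.81.
spinach + sweet potato with both tight: 0.9222 servings and 7.058 servings → $4.57.
spinach + black beans with both tight: 1.93 servings and 3.151 servings → $3.18.
spinach + sunflower seeds with both targets exact would need a negative amount; discard.
sweet potato + black beans with both targets exact would need a negative amount; discard.
sweet potato + sunflower seeds with both tight: 3.109 servings and 4.641 servings → $5.19.
black beans + sunflower seeds with both tight: 0.8614 servings and 6.027 servings → $4.99.
So the least-cost plan costs $3.18.

$3.18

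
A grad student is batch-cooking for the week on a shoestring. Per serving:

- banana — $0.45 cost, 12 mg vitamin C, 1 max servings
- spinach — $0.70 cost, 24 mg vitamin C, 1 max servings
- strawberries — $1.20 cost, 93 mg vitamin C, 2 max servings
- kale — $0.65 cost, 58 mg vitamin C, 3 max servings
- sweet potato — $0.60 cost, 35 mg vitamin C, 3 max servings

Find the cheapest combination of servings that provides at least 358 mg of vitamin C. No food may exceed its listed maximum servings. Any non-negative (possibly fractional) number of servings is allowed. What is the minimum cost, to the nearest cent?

$4.32

Cost per mg of vitamin C: kale $0.0112, strawberries $0.0129, sweet potato $0.0171, spinach $0.0292, banana $0.0375.
Take 3 servings of kale: +174.0 mg vitamin C for $1.95 (total $1.95, still need 184.0 mg).
Take 1.978 servings of strawberries: +184.0 mg vitamin C for $2.37 (total $4.32, still need 0.0 mg).
Greedy by cheapest-per-mg is optimal for a single linear constraint, so the minimum cost is $4.32.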